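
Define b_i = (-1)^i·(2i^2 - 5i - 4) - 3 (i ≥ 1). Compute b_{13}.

-272

(-1)^13 = -1; 2i^2 - 5i - 4 at i=13 is 269; so b_{13} = -272.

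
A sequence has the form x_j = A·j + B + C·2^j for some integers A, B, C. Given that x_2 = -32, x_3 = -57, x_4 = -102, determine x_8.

-1322

Plug in j = 2, 3, 4: 2A + B + 4C = -32; 3A + B + 8C = -57; 4A + B + 16C = -102.
Subtracting the first from the second: A + 4C = -25.
Subtracting the second from the third: A + 8C = -45.
Solving: C = -5, A = -5, then B = -2.
Hence x_8 = -5·8 + (-2) + (-5)·256 = -1322.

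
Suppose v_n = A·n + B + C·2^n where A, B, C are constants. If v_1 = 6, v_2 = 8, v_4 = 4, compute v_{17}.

Plug in n = 1, 2, 4: A + B + 2C = 6; 2A + B + 4C = 8; 4A + B + 16C = 4.
Subtracting the first from the second: A + 2C = 2.
Subtracting the second from the third: 2A + 12C = -4.
Solving: C = -1, A = 4, then B = 4.
Hence v_{17} = 4·17 + 4 + (-1)·131072 = -131000.

-131000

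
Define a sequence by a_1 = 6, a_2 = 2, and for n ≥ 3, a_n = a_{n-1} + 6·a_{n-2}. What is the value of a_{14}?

Iterate the recurrence:
a_3 = 38; a_4 = 50; a_5 = 278; …; a_{11} = 168614; a_{12} = 489458; a_{13} = 1501142; a_{14} = 4437890.
(Characteristic roots are 3 and -2.)

4437890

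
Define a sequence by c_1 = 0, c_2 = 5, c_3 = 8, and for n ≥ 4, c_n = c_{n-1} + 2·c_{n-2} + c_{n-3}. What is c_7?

179

Iterate the recurrence:
c_4 = 18;  c_5 = 39;  c_6 = 83;  c_7 = 179.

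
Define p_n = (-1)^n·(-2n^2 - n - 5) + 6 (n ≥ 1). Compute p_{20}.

(-1)^20 = 1; -2n^2 - n - 5 at n=20 is -825; so p_{20} = -819.

-819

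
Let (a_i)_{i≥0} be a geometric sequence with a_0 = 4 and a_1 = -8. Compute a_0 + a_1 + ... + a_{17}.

-349524

Common ratio r = -2.
a_i = 4·(-2)^(i-0).
S = 4·((-2)^18 - 1)/(-2 - 1) = 4·(262144 - 1)/(-3) = -349524.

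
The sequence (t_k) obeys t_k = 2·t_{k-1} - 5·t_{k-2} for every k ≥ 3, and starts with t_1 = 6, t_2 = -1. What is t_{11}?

12328

Iterate the recurrence:
t_3 = -32  t_4 = -59  t_5 = 42  t_6 = 379  t_7 = 548  t_8 = -799  t_9 = -4338  t_{10} = -4681  t_{11} = 12328.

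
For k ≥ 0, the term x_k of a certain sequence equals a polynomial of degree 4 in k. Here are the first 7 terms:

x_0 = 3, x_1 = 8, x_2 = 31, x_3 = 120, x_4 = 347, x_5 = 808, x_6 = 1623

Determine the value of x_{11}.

1st diffs: 5, 23, 89, 227, 461, 815.
2nd diffs: 18, 66, 138, 234, 354.
3rd diffs: 48, 72, 96, 120.
4th diffs: 24, 24, 24 (constant).
Newton forward-difference form: x_k = 3 + 5·C(k,1) + 18·C(k,2) + 48·C(k,3) + 24·C(k,4).
At k = 11: k = 11, so x_{11} = 3 + 55 + 990 + 7920 + 7920 = 16888.

16888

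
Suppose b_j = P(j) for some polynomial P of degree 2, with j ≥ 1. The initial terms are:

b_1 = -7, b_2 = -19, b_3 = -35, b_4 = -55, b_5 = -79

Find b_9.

1st diffs: -12, -16, -20, -24.
2nd diffs: -4, -4, -4 (constant).
Newton forward-difference form: b_j = -7 + (-12)·C(j-1,1) + (-4)·C(j-1,2).
At j = 9: j-1 = 8, so b_9 = -7 - 96 - 112 = -215.

-215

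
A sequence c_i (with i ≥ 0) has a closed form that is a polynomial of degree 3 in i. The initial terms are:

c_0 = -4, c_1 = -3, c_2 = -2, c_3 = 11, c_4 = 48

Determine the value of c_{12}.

1st diffs: 1, 1, 13, 37.
2nd diffs: 0, 12, 24.
3rd diffs: 12, 12 (constant).
Newton forward-difference form: c_i = -4 + 1·C(i,1) + 12·C(i,3).
At i = 12: i = 12, so c_{12} = -4 + 12 + 2640 = 2648.

2648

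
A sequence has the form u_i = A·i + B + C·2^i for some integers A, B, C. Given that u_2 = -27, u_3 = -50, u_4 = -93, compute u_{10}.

-5151

Write the equations: 2A + B + 4C = -27; 3A + B + 8C = -50; 4A + B + 16C = -93.
Subtracting the first from the second: A + 4C = -23.
Subtracting the second from the third: A + 8C = -43.
Solving: C = -5, A = -3, then B = -1.
Hence u_{10} = -3·10 + (-1) + (-5)·1024 = -5151.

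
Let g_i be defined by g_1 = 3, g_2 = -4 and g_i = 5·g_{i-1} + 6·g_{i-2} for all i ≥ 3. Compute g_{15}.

-11194880582

Iterate the recurrence:
g_3 = -2; g_4 = -34; g_5 = -182; …; g_{12} = -51828154; g_{13} = -310968902; g_{14} = -1865813434; g_{15} = -11194880582.
(Characteristic roots are 6 and -1.)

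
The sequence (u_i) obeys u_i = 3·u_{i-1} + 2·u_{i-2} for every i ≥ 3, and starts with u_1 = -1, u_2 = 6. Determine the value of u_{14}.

19568724

Iterate the recurrence:
u_3 = 16  u_4 = 60  u_5 = 212  …  u_{11} = 433156  u_{12} = 1542708  u_{13} = 5494436  u_{14} = 19568724.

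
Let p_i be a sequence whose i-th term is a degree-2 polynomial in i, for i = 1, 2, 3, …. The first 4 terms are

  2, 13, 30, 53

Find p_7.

158

1st diffs: 11, 17, 23.
2nd diffs: 6, 6 (constant).
Newton forward-difference form: p_i = 2 + 11·C(i-1,1) + 6·C(i-1,2).
At i = 7: i-1 = 6, so p_7 = 2 + 66 + 90 = 158.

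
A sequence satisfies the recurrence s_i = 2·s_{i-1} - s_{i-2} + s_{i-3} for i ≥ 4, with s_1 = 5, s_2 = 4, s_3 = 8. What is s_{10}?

s_4 = 17;  s_5 = 30;  s_6 = 51;  s_7 = 89;  s_8 = 157;  s_9 = 276;  s_{10} = 484.

484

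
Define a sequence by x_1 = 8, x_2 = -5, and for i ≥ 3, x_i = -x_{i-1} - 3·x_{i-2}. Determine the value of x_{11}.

1931

Iterate the recurrence:
x_3 = -19; x_4 = 34; x_5 = 23; x_6 = -125; x_7 = 56; x_8 = 319; x_9 = -487; x_{10} = -470; x_{11} = 1931.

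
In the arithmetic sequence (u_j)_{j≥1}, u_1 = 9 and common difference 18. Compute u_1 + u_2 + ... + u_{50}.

u_j = 9 + (j - 1)·18.
u_{50} = 891; S = 50·(9 + 891)/2 = 22500.

22500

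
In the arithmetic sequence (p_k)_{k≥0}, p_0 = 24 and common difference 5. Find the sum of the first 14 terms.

791

p_k = 24 + (k - 0)·5.
p_{13} = 89; S = 14·(24 + 89)/2 = 791.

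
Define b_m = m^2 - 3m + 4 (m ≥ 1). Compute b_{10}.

74

b_{10} = 1·10^2 - 3·10 + 4 = 74.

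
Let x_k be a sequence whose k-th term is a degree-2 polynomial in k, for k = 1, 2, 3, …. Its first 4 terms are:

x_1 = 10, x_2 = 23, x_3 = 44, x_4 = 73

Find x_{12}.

1st diffs: 13, 21, 29.
2nd diffs: 8, 8 (constant).
Newton forward-difference form: x_k = 10 + 13·C(k-1,1) + 8·C(k-1,2).
At k = 12: k-1 = 11, so x_{12} = 10 + 143 + 440 = 593.

593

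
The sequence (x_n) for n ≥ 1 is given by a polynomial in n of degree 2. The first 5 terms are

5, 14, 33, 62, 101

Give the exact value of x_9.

357

1st diffs: 9, 19, 29, 39.
2nd diffs: 10, 10, 10 (constant).
Newton forward-difference form: x_n = 5 + 9·C(n-1,1) + 10·C(n-1,2).
At n = 9: n-1 = 8, so x_9 = 5 + 72 + 280 = 357.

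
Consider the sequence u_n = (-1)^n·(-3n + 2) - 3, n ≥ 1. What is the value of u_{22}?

(-1)^22 = 1; -3n + 2 at n=22 is -64; so u_{22} = -67.

-67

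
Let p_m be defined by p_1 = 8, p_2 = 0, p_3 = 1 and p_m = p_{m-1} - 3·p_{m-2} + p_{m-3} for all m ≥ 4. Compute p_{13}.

Compute successive terms:
p_4 = 9, p_5 = 6, p_6 = -20, p_7 = -29, p_8 = 37, p_9 = 104, p_{10} = -36, p_{11} = -311, p_{12} = -99, p_{13} = 798.

798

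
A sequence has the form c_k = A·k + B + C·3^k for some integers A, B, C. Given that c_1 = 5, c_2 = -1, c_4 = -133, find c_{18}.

Plug in k = 1, 2, 4: A + B + 3C = 5; 2A + B + 9C = -1; 4A + B + 81C = -133.
Subtracting the first from the second: A + 6C = -6.
Subtracting the second from the third: 2A + 72C = -132.
Solving: C = -2, A = 6, then B = 5.
Hence c_{18} = 6·18 + 5 + (-2)·387420489 = -774840865.

-774840865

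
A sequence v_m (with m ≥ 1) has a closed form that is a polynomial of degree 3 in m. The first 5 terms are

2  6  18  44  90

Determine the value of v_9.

594

1st diffs: 4, 12, 26, 46.
2nd diffs: 8, 14, 20.
3rd diffs: 6, 6 (constant).
So v_m = m^3 - 2m^2 + 3m.
Evaluating at m = 9 gives v_9 = 594.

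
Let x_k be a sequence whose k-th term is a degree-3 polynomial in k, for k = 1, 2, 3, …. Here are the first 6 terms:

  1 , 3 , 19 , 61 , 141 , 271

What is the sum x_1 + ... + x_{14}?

1st diffs: 2, 16, 42, 80, 130.
2nd diffs: 14, 26, 38, 50.
3rd diffs: 12, 12, 12 (constant).
Newton forward-difference form: x_k = 1 + 2·C(k-1,1) + 14·C(k-1,2) + 12·C(k-1,3).
Continuing: …, 463, 729, 1081, 1531, …, x_{14} = 4551.
Summing k = 1..14 (14 terms) gives 17304.

17304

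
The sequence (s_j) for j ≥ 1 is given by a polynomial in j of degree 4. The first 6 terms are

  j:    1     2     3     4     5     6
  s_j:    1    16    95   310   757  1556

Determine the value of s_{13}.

1st diffs: 15, 79, 215, 447, 799.
2nd diffs: 64, 136, 232, 352.
3rd diffs: 72, 96, 120.
4th diffs: 24, 24 (constant).
So s_j = j^4 + 2j^3 - 5j^2 + j + 2.
Evaluating at j = 13 gives s_{13} = 32125.

32125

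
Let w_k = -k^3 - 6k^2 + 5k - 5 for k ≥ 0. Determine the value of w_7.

w_7 = -1·7^3 - 6·7^2 + 5·7 - 5 = -607.

-607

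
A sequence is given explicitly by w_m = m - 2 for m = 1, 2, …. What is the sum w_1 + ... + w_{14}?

Over m = 1..14: Σm = 105.
Total = (1)·105 + (-2)·14 = 77.

77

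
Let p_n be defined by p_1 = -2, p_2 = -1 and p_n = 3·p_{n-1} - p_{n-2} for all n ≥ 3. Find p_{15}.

-75025

Iterate the recurrence:
p_3 = -1; p_4 = -2; p_5 = -5; …; p_{12} = -4181; p_{13} = -10946; p_{14} = -28657; p_{15} = -75025.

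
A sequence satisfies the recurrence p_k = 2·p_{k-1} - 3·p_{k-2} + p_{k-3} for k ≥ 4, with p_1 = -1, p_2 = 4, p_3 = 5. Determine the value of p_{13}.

48

Compute successive terms:
p_4 = -3  p_5 = -17  p_6 = -20  p_7 = 8  p_8 = 59  p_9 = 74  p_{10} = -21  p_{11} = -205  p_{12} = -273  p_{13} = 48.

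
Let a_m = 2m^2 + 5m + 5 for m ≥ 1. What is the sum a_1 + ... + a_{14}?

Over m = 1..14: Σm = 105, Σm² = 1015.
Total = (2)·1015 + (5)·105 + (5)·14 = 2625.

2625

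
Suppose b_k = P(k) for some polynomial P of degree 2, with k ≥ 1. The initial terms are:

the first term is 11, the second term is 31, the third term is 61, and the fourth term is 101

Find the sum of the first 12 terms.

1st diffs: 20, 30, 40.
2nd diffs: 10, 10 (constant).
Newton forward-difference form: b_k = 11 + 20·C(k-1,1) + 10·C(k-1,2).
Continuing: …, 151, 211, 281, 361, …, b_{12} = 781.
Summing k = 1..12 (12 terms) gives 3652.

3652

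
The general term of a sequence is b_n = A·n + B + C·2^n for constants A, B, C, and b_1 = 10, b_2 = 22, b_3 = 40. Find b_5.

Write the equations: A + B + 2C = 10; 2A + B + 4C = 22; 3A + B + 8C = 40.
Subtracting the first from the second: A + 2C = 12.
Subtracting the second from the third: A + 4C = 18.
Solving: C = 3, A = 6, then B = -2.
Therefore b_5 = 30 + (-2) + 3·32 = 124.

124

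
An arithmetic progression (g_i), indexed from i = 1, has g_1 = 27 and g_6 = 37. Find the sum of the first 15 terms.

615

Common difference d = (37 - 27) / (6 - 1) = 2.
g_i = 27 + (i - 1)·2.
g_{15} = 55; S = 15·(27 + 55)/2 = 615.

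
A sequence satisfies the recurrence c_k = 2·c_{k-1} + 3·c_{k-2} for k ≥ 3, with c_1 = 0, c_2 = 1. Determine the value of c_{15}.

1195742

Iterate the recurrence:
c_3 = 2, c_4 = 7, c_5 = 20, …, c_{12} = 44287, c_{13} = 132860, c_{14} = 398581, c_{15} = 1195742.
(Characteristic roots are 3 and -1.)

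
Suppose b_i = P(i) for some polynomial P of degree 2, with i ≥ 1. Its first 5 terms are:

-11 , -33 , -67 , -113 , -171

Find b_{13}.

1st diffs: -22, -34, -46, -58.
2nd diffs: -12, -12, -12 (constant).
So b_i = -6i^2 - 4i - 1.
Evaluating at i = 13 gives b_{13} = -1067.

-1067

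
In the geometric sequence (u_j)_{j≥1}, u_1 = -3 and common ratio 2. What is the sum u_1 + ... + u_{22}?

u_j = (-3)·2^(j-1).
S = (-3)·(2^22 - 1)/(2 - 1) = (-3)·(4194304 - 1)/(1) = -12582909.

-12582909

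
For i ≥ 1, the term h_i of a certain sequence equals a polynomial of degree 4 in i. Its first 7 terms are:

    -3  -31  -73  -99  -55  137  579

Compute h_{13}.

17217

1st diffs: -28, -42, -26, 44, 192, 442.
2nd diffs: -14, 16, 70, 148, 250.
3rd diffs: 30, 54, 78, 102.
4th diffs: 24, 24, 24 (constant).
Newton forward-difference form: h_i = -3 + (-28)·C(i-1,1) + (-14)·C(i-1,2) + 30·C(i-1,3) + 24·C(i-1,4).
At i = 13: i-1 = 12, so h_{13} = -3 - 336 - 924 + 6600 + 11880 = 17217.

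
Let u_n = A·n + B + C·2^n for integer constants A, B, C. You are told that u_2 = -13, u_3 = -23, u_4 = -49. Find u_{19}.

-2097047

Write the equations: 2A + B + 4C = -13; 3A + B + 8C = -23; 4A + B + 16C = -49.
Subtracting the first from the second: A + 4C = -10.
Subtracting the second from the third: A + 8C = -26.
Solving: C = -4, A = 6, then B = -9.
Hence u_{19} = 6·19 + (-9) + (-4)·524288 = -2097047.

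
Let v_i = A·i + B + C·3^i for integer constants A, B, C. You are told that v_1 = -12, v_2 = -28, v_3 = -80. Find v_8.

-19672

Plug in i = 1, 2, 3: A + B + 3C = -12; 2A + B + 9C = -28; 3A + B + 27C = -80.
Subtracting the first from the second: A + 6C = -16.
Subtracting the second from the third: A + 18C = -52.
Solving: C = -3, A = 2, then B = -5.
Hence v_8 = 2·8 + (-5) + (-3)·6561 = -19672.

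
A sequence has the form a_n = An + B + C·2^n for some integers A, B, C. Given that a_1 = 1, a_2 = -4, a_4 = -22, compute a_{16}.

-65578

Plug in n = 1, 2, 4: A + B + 2C = 1; 2A + B + 4C = -4; 4A + B + 16C = -22.
Subtracting the first from the second: A + 2C = -5.
Subtracting the second from the third: 2A + 12C = -18.
Solving: C = -1, A = -3, then B = 6.
So a_n = -3·n + 6 + (-1)·2^n; at n=16 this is -65578.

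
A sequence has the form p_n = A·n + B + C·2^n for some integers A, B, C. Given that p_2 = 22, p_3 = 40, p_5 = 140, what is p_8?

Plug in n = 2, 3, 5: 2A + B + 4C = 22; 3A + B + 8C = 40; 5A + B + 32C = 140.
Subtracting the first from the second: A + 4C = 18.
Subtracting the second from the third: 2A + 24C = 100.
Solving: C = 4, A = 2, then B = 2.
So p_n = 2·n + 2 + 4·2^n; at n=8 this is 1042.

1042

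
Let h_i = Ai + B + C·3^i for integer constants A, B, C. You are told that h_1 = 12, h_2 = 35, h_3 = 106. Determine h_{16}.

172186869

Plug in i = 1, 2, 3: A + B + 3C = 12; 2A + B + 9C = 35; 3A + B + 27C = 106.
Subtracting the first from the second: A + 6C = 23.
Subtracting the second from the third: A + 18C = 71.
Solving: C = 4, A = -1, then B = 1.
Therefore h_{16} = -16 + 1 + 4·43046721 = 172186869.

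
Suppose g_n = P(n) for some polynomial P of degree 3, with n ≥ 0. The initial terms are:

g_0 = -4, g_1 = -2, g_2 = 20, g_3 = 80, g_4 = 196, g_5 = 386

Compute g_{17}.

14990

1st diffs: 2, 22, 60, 116, 190.
2nd diffs: 20, 38, 56, 74.
3rd diffs: 18, 18, 18 (constant).
Newton forward-difference form: g_n = -4 + 2·C(n,1) + 20·C(n,2) + 18·C(n,3).
At n = 17: n = 17, so g_{17} = -4 + 34 + 2720 + 12240 = 14990.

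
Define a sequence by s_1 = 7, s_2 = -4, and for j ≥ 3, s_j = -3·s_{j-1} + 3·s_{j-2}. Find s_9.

Applying the relation repeatedly:
s_3 = 33, s_4 = -111, s_5 = 432, s_6 = -1629, s_7 = 6183, s_8 = -23436, s_9 = 88857.

88857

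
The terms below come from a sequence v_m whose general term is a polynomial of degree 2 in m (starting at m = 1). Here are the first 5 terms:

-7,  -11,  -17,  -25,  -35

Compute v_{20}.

-425

1st diffs: -4, -6, -8, -10.
2nd diffs: -2, -2, -2 (constant).
Newton forward-difference form: v_m = -7 + (-4)·C(m-1,1) + (-2)·C(m-1,2).
At m = 20: m-1 = 19, so v_{20} = -7 - 76 - 342 = -425.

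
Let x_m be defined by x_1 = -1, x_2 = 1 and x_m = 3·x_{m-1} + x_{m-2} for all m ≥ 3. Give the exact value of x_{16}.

11737807

Iterate the recurrence:
x_3 = 2; x_4 = 7; x_5 = 23; …; x_{13} = 325799; x_{14} = 1076041; x_{15} = 3553922; x_{16} = 11737807.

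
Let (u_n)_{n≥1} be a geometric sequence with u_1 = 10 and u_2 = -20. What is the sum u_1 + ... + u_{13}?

27310

Common ratio r = -2.
u_n = 10·(-2)^(n-1).
S = 10·((-2)^13 - 1)/(-2 - 1) = 10·(-8192 - 1)/(-3) = 27310.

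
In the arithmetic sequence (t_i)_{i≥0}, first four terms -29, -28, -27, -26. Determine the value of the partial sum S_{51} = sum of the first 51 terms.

Common difference d = 1.
t_i = -29 + (i - 0)·1.
t_{50} = 21; S = 51·(-29 + 21)/2 = -204.

-204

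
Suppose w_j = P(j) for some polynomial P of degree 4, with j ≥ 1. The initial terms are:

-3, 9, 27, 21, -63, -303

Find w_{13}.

-17943

1st diffs: 12, 18, -6, -84, -240.
2nd diffs: 6, -24, -78, -156.
3rd diffs: -30, -54, -78.
4th diffs: -24, -24 (constant).
So w_j = -j^4 + 5j^3 - 2j^2 - 2j - 3.
Evaluating at j = 13 gives w_{13} = -17943.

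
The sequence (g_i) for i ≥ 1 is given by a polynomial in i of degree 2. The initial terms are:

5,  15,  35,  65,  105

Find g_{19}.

1st diffs: 10, 20, 30, 40.
2nd diffs: 10, 10, 10 (constant).
So g_i = 5i^2 - 5i + 5.
Evaluating at i = 19 gives g_{19} = 1715.

1715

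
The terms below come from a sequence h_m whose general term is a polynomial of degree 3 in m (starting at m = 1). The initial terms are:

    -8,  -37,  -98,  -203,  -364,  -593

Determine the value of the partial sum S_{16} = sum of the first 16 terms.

-43368

1st diffs: -29, -61, -105, -161, -229.
2nd diffs: -32, -44, -56, -68.
3rd diffs: -12, -12, -12 (constant).
Newton forward-difference form: h_m = -8 + (-29)·C(m-1,1) + (-32)·C(m-1,2) + (-12)·C(m-1,3).
Continuing: …, -902, -1303, -1808, -2429, …, h_{16} = -9263.
Summing m = 1..16 (16 terms) gives -43368.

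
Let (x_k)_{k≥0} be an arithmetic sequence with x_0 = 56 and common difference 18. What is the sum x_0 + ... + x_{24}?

x_k = 56 + (k - 0)·18.
x_{24} = 488; S = 25·(56 + 488)/2 = 6800.

6800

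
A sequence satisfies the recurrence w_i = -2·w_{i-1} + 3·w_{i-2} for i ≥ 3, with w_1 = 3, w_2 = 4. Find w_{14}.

398584

w_3 = 1  w_4 = 10  w_5 = -17  …  w_{11} = -14759  w_{12} = 44290  w_{13} = -132857  w_{14} = 398584.
(Characteristic roots are 1 and -3.)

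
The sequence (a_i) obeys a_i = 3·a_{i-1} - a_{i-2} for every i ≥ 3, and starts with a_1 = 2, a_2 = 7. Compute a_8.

Compute successive terms:
a_3 = 19; a_4 = 50; a_5 = 131; a_6 = 343; a_7 = 898; a_8 = 2351.

2351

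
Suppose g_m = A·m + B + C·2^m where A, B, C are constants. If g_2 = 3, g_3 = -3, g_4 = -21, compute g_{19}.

-1572747

Write the equations: 2A + B + 4C = 3; 3A + B + 8C = -3; 4A + B + 16C = -21.
Subtracting the first from the second: A + 4C = -6.
Subtracting the second from the third: A + 8C = -18.
Solving: C = -3, A = 6, then B = 3.
So g_m = 6·m + 3 + (-3)·2^m; at m=19 this is -1572747.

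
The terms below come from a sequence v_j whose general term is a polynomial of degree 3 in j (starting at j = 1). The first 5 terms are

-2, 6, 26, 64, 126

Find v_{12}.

1736

1st diffs: 8, 20, 38, 62.
2nd diffs: 12, 18, 24.
3rd diffs: 6, 6 (constant).
Newton forward-difference form: v_j = -2 + 8·C(j-1,1) + 12·C(j-1,2) + 6·C(j-1,3).
At j = 12: j-1 = 11, so v_{12} = -2 + 88 + 660 + 990 = 1736.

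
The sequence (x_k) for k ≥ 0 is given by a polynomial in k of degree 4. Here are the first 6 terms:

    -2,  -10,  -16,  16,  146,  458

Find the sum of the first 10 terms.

13468

1st diffs: -8, -6, 32, 130, 312.
2nd diffs: 2, 38, 98, 182.
3rd diffs: 36, 60, 84.
4th diffs: 24, 24 (constant).
So x_k = k^4 - 6k^2 - 3k - 2.
Continuing: 1060, 2084, 3686, 6046.
Summing k = 0..9 (10 terms) gives 13468.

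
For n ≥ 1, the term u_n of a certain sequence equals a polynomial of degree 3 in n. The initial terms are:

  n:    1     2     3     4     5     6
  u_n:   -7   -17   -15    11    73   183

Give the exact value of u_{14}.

1st diffs: -10, 2, 26, 62, 110.
2nd diffs: 12, 24, 36, 48.
3rd diffs: 12, 12, 12 (constant).
Newton forward-difference form: u_n = -7 + (-10)·C(n-1,1) + 12·C(n-1,2) + 12·C(n-1,3).
At n = 14: n-1 = 13, so u_{14} = -7 - 130 + 936 + 3432 = 4231.

4231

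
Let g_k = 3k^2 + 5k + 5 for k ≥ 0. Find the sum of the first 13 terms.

Over k = 0..12: Σk = 78, Σk² = 650.
Total = (3)·650 + (5)·78 + (5)·13 = 2405.

2405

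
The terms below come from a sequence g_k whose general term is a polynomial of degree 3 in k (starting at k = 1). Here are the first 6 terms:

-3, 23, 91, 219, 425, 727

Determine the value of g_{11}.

1st diffs: 26, 68, 128, 206, 302.
2nd diffs: 42, 60, 78, 96.
3rd diffs: 18, 18, 18 (constant).
Newton forward-difference form: g_k = -3 + 26·C(k-1,1) + 42·C(k-1,2) + 18·C(k-1,3).
At k = 11: k-1 = 10, so g_{11} = -3 + 260 + 1890 + 2160 = 4307.

4307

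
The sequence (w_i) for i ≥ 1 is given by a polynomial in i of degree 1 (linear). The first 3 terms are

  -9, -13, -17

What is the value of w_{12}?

-53

1st diffs: -4, -4 (constant).
So w_i = -4i - 5.
Evaluating at i = 12 gives w_{12} = -53.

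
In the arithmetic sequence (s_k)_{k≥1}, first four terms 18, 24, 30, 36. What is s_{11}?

78

Common difference d = 6.
s_k = 18 + (k - 1)·6.
s_{11} = 18 + 10·6 = 78.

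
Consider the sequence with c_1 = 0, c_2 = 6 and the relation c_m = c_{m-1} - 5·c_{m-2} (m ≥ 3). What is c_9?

-1674

Applying the relation repeatedly:
c_3 = 6;  c_4 = -24;  c_5 = -54;  c_6 = 66;  c_7 = 336;  c_8 = 6;  c_9 = -1674.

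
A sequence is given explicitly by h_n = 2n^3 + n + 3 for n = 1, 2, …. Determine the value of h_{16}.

h_{16} = 2·16^3 + 1·16 + 3 = 8211.

8211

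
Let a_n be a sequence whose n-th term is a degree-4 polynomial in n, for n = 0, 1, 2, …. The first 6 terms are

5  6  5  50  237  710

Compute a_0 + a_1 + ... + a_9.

22031

1st diffs: 1, -1, 45, 187, 473.
2nd diffs: -2, 46, 142, 286.
3rd diffs: 48, 96, 144.
4th diffs: 48, 48 (constant).
Newton forward-difference form: a_n = 5 + 1·C(n,1) + (-2)·C(n,2) + 48·C(n,3) + 48·C(n,4).
Continuing: 1661, 3330, 6005, 10022.
Summing n = 0..9 (10 terms) gives 22031.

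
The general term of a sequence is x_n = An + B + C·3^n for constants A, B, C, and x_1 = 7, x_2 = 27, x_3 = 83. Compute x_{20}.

Write the equations: A + B + 3C = 7; 2A + B + 9C = 27; 3A + B + 27C = 83.
Subtracting the first from the second: A + 6C = 20.
Subtracting the second from the third: A + 18C = 56.
Solving: C = 3, A = 2, then B = -4.
Hence x_{20} = 2·20 + (-4) + 3·3486784401 = 10460353239.

10460353239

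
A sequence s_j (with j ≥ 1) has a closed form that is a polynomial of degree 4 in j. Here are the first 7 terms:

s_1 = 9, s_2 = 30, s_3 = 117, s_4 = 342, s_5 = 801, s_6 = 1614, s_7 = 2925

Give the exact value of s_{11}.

1st diffs: 21, 87, 225, 459, 813, 1311.
2nd diffs: 66, 138, 234, 354, 498.
3rd diffs: 72, 96, 120, 144.
4th diffs: 24, 24, 24 (constant).
Newton forward-difference form: s_j = 9 + 21·C(j-1,1) + 66·C(j-1,2) + 72·C(j-1,3) + 24·C(j-1,4).
At j = 11: j-1 = 10, so s_{11} = 9 + 210 + 2970 + 8640 + 5040 = 16869.

16869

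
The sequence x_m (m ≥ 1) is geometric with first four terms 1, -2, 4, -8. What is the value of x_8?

-128

Common ratio r = -2.
x_m = 1·(-2)^(m-1).
x_8 = 1·(-2)^7 = -128.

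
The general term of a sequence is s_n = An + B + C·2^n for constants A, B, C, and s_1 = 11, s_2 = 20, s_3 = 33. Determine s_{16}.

131154

Write the equations: A + B + 2C = 11; 2A + B + 4C = 20; 3A + B + 8C = 33.
Subtracting the first from the second: A + 2C = 9.
Subtracting the second from the third: A + 4C = 13.
Solving: C = 2, A = 5, then B = 2.
So s_n = 5·n + 2 + 2·2^n; at n=16 this is 131154.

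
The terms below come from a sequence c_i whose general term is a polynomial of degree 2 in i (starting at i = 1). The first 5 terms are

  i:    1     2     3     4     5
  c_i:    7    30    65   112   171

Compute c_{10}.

1st diffs: 23, 35, 47, 59.
2nd diffs: 12, 12, 12 (constant).
Newton forward-difference form: c_i = 7 + 23·C(i-1,1) + 12·C(i-1,2).
At i = 10: i-1 = 9, so c_{10} = 7 + 207 + 432 = 646.

646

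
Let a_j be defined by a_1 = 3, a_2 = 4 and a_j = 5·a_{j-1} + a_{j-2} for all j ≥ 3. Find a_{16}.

Step forward from the initial values:
a_3 = 23; a_4 = 119; a_5 = 618; …; a_{13} = 326628123; a_{14} = 1696043444; a_{15} = 8806845343; a_{16} = 45730270159.

45730270159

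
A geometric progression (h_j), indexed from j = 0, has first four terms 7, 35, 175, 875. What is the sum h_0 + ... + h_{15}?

267028808592

Common ratio r = 5.
h_j = 7·5^(j-0).
S = 7·(5^16 - 1)/(5 - 1) = 7·(152587890625 - 1)/(4) = 267028808592.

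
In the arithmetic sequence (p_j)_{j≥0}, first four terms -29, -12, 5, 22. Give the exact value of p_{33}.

Common difference d = 17.
p_j = -29 + (j - 0)·17.
p_{33} = -29 + 33·17 = 532.

532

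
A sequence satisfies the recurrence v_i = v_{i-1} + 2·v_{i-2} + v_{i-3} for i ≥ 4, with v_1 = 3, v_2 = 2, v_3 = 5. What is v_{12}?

5172

Applying the relation repeatedly:
v_4 = 12, v_5 = 24, v_6 = 53, v_7 = 113, v_8 = 243, v_9 = 522, v_{10} = 1121, v_{11} = 2408, v_{12} = 5172.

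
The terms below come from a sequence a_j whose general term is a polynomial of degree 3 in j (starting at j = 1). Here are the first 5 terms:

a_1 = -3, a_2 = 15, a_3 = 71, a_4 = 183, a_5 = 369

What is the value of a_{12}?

5255

1st diffs: 18, 56, 112, 186.
2nd diffs: 38, 56, 74.
3rd diffs: 18, 18 (constant).
Newton forward-difference form: a_j = -3 + 18·C(j-1,1) + 38·C(j-1,2) + 18·C(j-1,3).
At j = 12: j-1 = 11, so a_{12} = -3 + 198 + 2090 + 2970 = 5255.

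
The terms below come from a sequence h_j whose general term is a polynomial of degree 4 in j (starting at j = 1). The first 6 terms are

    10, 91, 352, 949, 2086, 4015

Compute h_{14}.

94039

1st diffs: 81, 261, 597, 1137, 1929.
2nd diffs: 180, 336, 540, 792.
3rd diffs: 156, 204, 252.
4th diffs: 48, 48 (constant).
Newton forward-difference form: h_j = 10 + 81·C(j-1,1) + 180·C(j-1,2) + 156·C(j-1,3) + 48·C(j-1,4).
At j = 14: j-1 = 13, so h_{14} = 10 + 1053 + 14040 + 44616 + 34320 = 94039.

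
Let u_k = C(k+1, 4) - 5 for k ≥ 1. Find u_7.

65

C(8, 4) = 70, so u_7 = 65.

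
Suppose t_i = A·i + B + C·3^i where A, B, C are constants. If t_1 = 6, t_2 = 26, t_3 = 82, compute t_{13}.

4782990

Plug in i = 1, 2, 3: A + B + 3C = 6; 2A + B + 9C = 26; 3A + B + 27C = 82.
Subtracting the first from the second: A + 6C = 20.
Subtracting the second from the third: A + 18C = 56.
Solving: C = 3, A = 2, then B = -5.
Hence t_{13} = 2·13 + (-5) + 3·1594323 = 4782990.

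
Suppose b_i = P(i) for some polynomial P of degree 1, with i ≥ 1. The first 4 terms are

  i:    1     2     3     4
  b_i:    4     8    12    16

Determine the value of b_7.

28

1st diffs: 4, 4, 4 (constant).
So b_i = 4i.
Evaluating at i = 7 gives b_7 = 28.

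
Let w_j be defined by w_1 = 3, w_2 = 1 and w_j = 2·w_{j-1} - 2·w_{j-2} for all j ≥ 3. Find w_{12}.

Compute successive terms:
w_3 = -4; w_4 = -10; w_5 = -12; w_6 = -4; w_7 = 16; w_8 = 40; w_9 = 48; w_{10} = 16; w_{11} = -64; w_{12} = -160.

-160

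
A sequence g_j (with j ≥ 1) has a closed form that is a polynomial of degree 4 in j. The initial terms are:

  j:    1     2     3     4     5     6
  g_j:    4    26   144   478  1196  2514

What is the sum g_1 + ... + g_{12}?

1st diffs: 22, 118, 334, 718, 1318.
2nd diffs: 96, 216, 384, 600.
3rd diffs: 120, 168, 216.
4th diffs: 48, 48 (constant).
Newton forward-difference form: g_j = 4 + 22·C(j-1,1) + 96·C(j-1,2) + 120·C(j-1,3) + 48·C(j-1,4).
Continuing: …, 4696, 8054, 12948, 19786, …, g_{12} = 41166.
Summing j = 1..12 (12 terms) gives 120036.

120036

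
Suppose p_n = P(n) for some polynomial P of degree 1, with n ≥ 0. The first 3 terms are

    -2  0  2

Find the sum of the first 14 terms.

154

1st diffs: 2, 2 (constant).
So p_n = 2n - 2.
Continuing: …, 4, 6, 8, 10, …, p_{13} = 24.
Summing n = 0..13 (14 terms) gives 154.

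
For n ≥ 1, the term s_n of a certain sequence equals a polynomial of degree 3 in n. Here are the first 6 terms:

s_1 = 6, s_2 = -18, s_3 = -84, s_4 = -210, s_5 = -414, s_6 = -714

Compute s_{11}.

-4284

1st diffs: -24, -66, -126, -204, -300.
2nd diffs: -42, -60, -78, -96.
3rd diffs: -18, -18, -18 (constant).
So s_n = -3n^3 - 3n^2 + 6n + 6.
Evaluating at n = 11 gives s_{11} = -4284.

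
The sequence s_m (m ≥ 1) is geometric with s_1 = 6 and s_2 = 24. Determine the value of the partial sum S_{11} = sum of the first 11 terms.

8388606

Common ratio r = 4.
s_m = 6·4^(m-1).
S = 6·(4^11 - 1)/(4 - 1) = 6·(4194304 - 1)/(3) = 8388606.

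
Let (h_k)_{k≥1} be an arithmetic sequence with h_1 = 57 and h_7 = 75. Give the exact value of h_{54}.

Common difference d = (75 - 57) / (7 - 1) = 3.
h_k = 57 + (k - 1)·3.
h_{54} = 57 + 53·3 = 216.

216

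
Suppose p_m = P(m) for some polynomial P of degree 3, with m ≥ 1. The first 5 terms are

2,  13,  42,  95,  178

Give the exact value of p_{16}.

4787

1st diffs: 11, 29, 53, 83.
2nd diffs: 18, 24, 30.
3rd diffs: 6, 6 (constant).
Newton forward-difference form: p_m = 2 + 11·C(m-1,1) + 18·C(m-1,2) + 6·C(m-1,3).
At m = 16: m-1 = 15, so p_{16} = 2 + 165 + 1890 + 2730 = 4787.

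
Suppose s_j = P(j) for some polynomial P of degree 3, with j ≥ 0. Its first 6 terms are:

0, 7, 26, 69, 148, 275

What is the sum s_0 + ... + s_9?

4275

1st diffs: 7, 19, 43, 79, 127.
2nd diffs: 12, 24, 36, 48.
3rd diffs: 12, 12, 12 (constant).
Newton forward-difference form: s_j = 7·C(j,1) + 12·C(j,2) + 12·C(j,3).
Continuing: 462, 721, 1064, 1503.
Summing j = 0..9 (10 terms) gives 4275.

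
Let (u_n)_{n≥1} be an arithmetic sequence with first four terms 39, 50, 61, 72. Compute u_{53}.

Common difference d = 11.
u_n = 39 + (n - 1)·11.
u_{53} = 39 + 52·11 = 611.

611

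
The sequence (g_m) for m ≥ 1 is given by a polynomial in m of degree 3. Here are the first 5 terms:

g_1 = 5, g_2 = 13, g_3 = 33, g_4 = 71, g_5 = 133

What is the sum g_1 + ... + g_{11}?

4455

1st diffs: 8, 20, 38, 62.
2nd diffs: 12, 18, 24.
3rd diffs: 6, 6 (constant).
So g_m = m^3 + m + 3.
Continuing: …, 225, 353, 523, 741, …, g_{11} = 1345.
Summing m = 1..11 (11 terms) gives 4455.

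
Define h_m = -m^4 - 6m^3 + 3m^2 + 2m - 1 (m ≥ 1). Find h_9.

-10675

h_9 = -1·9^4 - 6·9^3 + 3·9^2 + 2·9 - 1 = -10675.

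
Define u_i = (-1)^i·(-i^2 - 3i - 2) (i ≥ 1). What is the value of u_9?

(-1)^9 = -1; -i^2 - 3i - 2 at i=9 is -110; so u_9 = 110.

110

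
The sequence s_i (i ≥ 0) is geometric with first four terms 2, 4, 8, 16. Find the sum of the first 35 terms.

Common ratio r = 2.
s_i = 2·2^(i-0).
S = 2·(2^35 - 1)/(2 - 1) = 2·(34359738368 - 1)/(1) = 68719476734.

68719476734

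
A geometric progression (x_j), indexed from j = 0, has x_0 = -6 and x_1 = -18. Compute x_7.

-13122

Common ratio r = 3.
x_j = (-6)·3^(j-0).
x_7 = (-6)·3^7 = -13122.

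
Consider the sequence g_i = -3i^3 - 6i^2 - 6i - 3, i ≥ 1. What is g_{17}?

-16578

g_{17} = -3·17^3 - 6·17^2 - 6·17 - 3 = -16578.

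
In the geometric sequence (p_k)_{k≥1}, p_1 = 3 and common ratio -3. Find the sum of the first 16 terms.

p_k = 3·(-3)^(k-1).
S = 3·((-3)^16 - 1)/(-3 - 1) = 3·(43046721 - 1)/(-4) = -32285040.

-32285040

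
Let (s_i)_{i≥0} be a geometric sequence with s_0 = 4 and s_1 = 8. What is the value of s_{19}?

2097152

Common ratio r = 2.
s_i = 4·2^(i-0).
s_{19} = 4·2^19 = 2097152.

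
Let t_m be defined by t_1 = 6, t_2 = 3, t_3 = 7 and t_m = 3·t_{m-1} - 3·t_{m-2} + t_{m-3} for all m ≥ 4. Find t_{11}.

Step forward from the initial values:
t_4 = 18, t_5 = 36, t_6 = 61, t_7 = 93, t_8 = 132, t_9 = 178, t_{10} = 231, t_{11} = 291.

291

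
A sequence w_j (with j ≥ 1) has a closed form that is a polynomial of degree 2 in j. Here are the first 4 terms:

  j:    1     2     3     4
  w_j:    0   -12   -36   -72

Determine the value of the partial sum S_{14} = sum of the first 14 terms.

1st diffs: -12, -24, -36.
2nd diffs: -12, -12 (constant).
Newton forward-difference form: w_j = (-12)·C(j-1,1) + (-12)·C(j-1,2).
Continuing: …, -120, -180, -252, -336, …, w_{14} = -1092.
Summing j = 1..14 (14 terms) gives -5460.

-5460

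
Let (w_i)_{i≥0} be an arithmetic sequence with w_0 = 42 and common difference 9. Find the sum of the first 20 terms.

2550

w_i = 42 + (i - 0)·9.
w_{19} = 213; S = 20·(42 + 213)/2 = 2550.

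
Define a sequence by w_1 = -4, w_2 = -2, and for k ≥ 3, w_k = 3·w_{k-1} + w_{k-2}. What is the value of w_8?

Applying the relation repeatedly:
w_3 = -10; w_4 = -32; w_5 = -106; w_6 = -350; w_7 = -1156; w_8 = -3818.

-3818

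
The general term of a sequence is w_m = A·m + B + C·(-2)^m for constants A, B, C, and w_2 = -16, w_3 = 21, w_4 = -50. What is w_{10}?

At m = 2, 3, 4: 2A + B + 4C = -16; 3A + B - 8C = 21; 4A + B + 16C = -50.
Subtracting the first from the second: A - 12C = 37.
Subtracting the second from the third: A + 24C = -71.
Solving: C = -3, A = 1, then B = -6.
Therefore w_{10} = 10 + (-6) + (-3)·1024 = -3068.

-3068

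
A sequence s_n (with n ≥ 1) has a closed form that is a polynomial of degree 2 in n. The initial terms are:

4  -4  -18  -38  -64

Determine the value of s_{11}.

1st diffs: -8, -14, -20, -26.
2nd diffs: -6, -6, -6 (constant).
Newton forward-difference form: s_n = 4 + (-8)·C(n-1,1) + (-6)·C(n-1,2).
At n = 11: n-1 = 10, so s_{11} = 4 - 80 - 270 = -346.

-346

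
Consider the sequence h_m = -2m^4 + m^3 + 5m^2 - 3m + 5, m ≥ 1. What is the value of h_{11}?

h_{11} = -2·11^4 + 1·11^3 + 5·11^2 - 3·11 + 5 = -27374.

-27374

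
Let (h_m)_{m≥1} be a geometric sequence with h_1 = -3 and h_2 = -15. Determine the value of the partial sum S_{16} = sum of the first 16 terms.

-114440917968

Common ratio r = 5.
h_m = (-3)·5^(m-1).
S = (-3)·(5^16 - 1)/(5 - 1) = (-3)·(152587890625 - 1)/(4) = -114440917968.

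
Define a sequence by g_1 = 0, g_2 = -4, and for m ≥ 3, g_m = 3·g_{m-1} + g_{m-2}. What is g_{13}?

-1869120

Iterate the recurrence:
g_3 = -12; g_4 = -40; g_5 = -132; …; g_{10} = -51880; g_{11} = -171348; g_{12} = -565924; g_{13} = -1869120.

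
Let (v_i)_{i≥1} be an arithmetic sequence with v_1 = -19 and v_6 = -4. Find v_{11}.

Common difference d = (-4 - (-19)) / (6 - 1) = 3.
v_i = -19 + (i - 1)·3.
v_{11} = -19 + 10·3 = 11.

11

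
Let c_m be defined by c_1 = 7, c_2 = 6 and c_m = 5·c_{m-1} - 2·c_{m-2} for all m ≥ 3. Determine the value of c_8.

29212

Iterate the recurrence:
c_3 = 16, c_4 = 68, c_5 = 308, c_6 = 1404, c_7 = 6404, c_8 = 29212.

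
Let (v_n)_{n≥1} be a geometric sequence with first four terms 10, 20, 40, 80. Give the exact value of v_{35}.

171798691840

Common ratio r = 2.
v_n = 10·2^(n-1).
v_{35} = 10·2^34 = 171798691840.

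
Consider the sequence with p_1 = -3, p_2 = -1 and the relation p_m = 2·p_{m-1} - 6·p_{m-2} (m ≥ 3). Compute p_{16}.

p_3 = 16;  p_4 = 38;  p_5 = -20;  …;  p_{13} = -6464;  p_{14} = 319808;  p_{15} = 678400;  p_{16} = -562048.

-562048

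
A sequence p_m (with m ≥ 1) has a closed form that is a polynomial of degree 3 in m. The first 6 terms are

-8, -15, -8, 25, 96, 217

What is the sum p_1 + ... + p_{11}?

5797

1st diffs: -7, 7, 33, 71, 121.
2nd diffs: 14, 26, 38, 50.
3rd diffs: 12, 12, 12 (constant).
So p_m = 2m^3 - 5m^2 - 6m + 1.
Continuing: …, 400, 657, 1000, 1441, …, p_{11} = 1992.
Summing m = 1..11 (11 terms) gives 5797.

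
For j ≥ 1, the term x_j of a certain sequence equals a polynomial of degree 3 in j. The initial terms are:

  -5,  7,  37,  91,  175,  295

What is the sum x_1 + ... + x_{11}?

5555

1st diffs: 12, 30, 54, 84, 120.
2nd diffs: 18, 24, 30, 36.
3rd diffs: 6, 6, 6 (constant).
Newton forward-difference form: x_j = -5 + 12·C(j-1,1) + 18·C(j-1,2) + 6·C(j-1,3).
Continuing: …, 457, 667, 931, 1255, …, x_{11} = 1645.
Summing j = 1..11 (11 terms) gives 5555.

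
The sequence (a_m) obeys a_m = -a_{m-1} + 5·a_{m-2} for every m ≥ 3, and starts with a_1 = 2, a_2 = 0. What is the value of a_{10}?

a_3 = 10, a_4 = -10, a_5 = 60, a_6 = -110, a_7 = 410, a_8 = -960, a_9 = 3010, a_{10} = -7810.

-7810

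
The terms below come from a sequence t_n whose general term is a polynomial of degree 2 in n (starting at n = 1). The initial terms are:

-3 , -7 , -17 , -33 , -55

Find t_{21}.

-1223

1st diffs: -4, -10, -16, -22.
2nd diffs: -6, -6, -6 (constant).
So t_n = -3n^2 + 5n - 5.
Evaluating at n = 21 gives t_{21} = -1223.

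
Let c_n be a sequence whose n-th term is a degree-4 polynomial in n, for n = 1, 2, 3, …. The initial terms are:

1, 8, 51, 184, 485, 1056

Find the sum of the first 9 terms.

1st diffs: 7, 43, 133, 301, 571.
2nd diffs: 36, 90, 168, 270.
3rd diffs: 54, 78, 102.
4th diffs: 24, 24 (constant).
So c_n = n^4 - n^3 - n^2 + 2n.
Continuing: 2023, 3536, 5769.
Summing n = 1..9 (9 terms) gives 13113.

13113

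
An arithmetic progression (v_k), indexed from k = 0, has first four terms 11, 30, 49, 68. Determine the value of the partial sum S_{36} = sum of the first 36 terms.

12366

Common difference d = 19.
v_k = 11 + (k - 0)·19.
v_{35} = 676; S = 36·(11 + 676)/2 = 12366.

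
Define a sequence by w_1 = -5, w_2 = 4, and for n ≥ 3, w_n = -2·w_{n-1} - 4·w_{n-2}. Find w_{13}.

-20480

w_3 = 12; w_4 = -40; w_5 = 32; …; w_{10} = -2560; w_{11} = 2048; w_{12} = 6144; w_{13} = -20480.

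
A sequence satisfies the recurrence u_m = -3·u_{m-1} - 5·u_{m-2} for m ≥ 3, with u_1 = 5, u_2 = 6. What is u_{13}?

7493

Step forward from the initial values:
u_3 = -43;  u_4 = 99;  u_5 = -82;  …;  u_{10} = 8451;  u_{11} = -29818;  u_{12} = 47199;  u_{13} = 7493.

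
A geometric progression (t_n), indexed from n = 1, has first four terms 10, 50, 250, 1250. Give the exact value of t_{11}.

97656250

Common ratio r = 5.
t_n = 10·5^(n-1).
t_{11} = 10·5^10 = 97656250.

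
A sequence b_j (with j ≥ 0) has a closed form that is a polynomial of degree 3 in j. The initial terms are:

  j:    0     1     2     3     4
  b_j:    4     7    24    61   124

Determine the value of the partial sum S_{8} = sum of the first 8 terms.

1st diffs: 3, 17, 37, 63.
2nd diffs: 14, 20, 26.
3rd diffs: 6, 6 (constant).
So b_j = j^3 + 4j^2 - 2j + 4.
Continuing: 219, 352, 529.
Summing j = 0..7 (8 terms) gives 1320.

1320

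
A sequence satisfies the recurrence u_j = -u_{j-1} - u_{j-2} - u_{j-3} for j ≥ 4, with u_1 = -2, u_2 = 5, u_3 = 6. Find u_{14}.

Iterate the recurrence:
u_4 = -9, u_5 = -2, u_6 = 5, …, u_{11} = 6, u_{12} = -9, u_{13} = -2, u_{14} = 5.

5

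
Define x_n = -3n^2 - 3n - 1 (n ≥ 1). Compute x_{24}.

-1801

x_{24} = -3·24^2 - 3·24 - 1 = -1801.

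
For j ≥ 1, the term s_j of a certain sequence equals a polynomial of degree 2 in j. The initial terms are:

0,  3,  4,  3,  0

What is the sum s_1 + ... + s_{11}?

-165

1st diffs: 3, 1, -1, -3.
2nd diffs: -2, -2, -2 (constant).
So s_j = -j^2 + 6j - 5.
Continuing: …, -5, -12, -21, -32, …, s_{11} = -60.
Summing j = 1..11 (11 terms) gives -165.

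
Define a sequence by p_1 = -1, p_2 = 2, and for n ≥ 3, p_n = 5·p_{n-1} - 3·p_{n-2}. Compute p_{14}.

Step forward from the initial values:
p_3 = 13  p_4 = 59  p_5 = 256  …  p_{11} = 1627168  p_{12} = 7001339  p_{13} = 30125191  p_{14} = 129621938.

129621938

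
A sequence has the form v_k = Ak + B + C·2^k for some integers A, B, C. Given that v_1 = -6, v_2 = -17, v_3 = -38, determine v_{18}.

-1310733

Write the equations: A + B + 2C = -6; 2A + B + 4C = -17; 3A + B + 8C = -38.
Subtracting the first from the second: A + 2C = -11.
Subtracting the second from the third: A + 4C = -21.
Solving: C = -5, A = -1, then B = 5.
So v_k = -1·k + 5 + (-5)·2^k; at k=18 this is -1310733.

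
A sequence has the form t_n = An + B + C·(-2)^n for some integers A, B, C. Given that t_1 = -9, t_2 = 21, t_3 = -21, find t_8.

At n = 1, 2, 3: A + B - 2C = -9; 2A + B + 4C = 21; 3A + B - 8C = -21.
Subtracting the first from the second: A + 6C = 30.
Subtracting the second from the third: A - 12C = -42.
Solving: C = 4, A = 6, then B = -7.
So t_n = 6·n + (-7) + 4·(-2)^n; at n=8 this is 1065.

1065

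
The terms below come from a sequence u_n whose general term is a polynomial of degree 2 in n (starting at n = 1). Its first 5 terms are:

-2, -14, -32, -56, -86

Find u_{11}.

-392

1st diffs: -12, -18, -24, -30.
2nd diffs: -6, -6, -6 (constant).
So u_n = -3n^2 - 3n + 4.
Evaluating at n = 11 gives u_{11} = -392.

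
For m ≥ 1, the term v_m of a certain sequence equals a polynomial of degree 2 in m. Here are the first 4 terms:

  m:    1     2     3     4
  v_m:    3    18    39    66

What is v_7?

183

1st diffs: 15, 21, 27.
2nd diffs: 6, 6 (constant).
Newton forward-difference form: v_m = 3 + 15·C(m-1,1) + 6·C(m-1,2).
At m = 7: m-1 = 6, so v_7 = 3 + 90 + 90 = 183.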